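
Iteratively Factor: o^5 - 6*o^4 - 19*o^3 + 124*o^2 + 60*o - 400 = (o - 5)*(o^4 - o^3 - 24*o^2 + 4*o + 80) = (o - 5)*(o - 2)*(o^3 + o^2 - 22*o - 40) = (o - 5)^2*(o - 2)*(o^2 + 6*o + 8) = (o - 5)^2*(o - 2)*(o + 4)*(o + 2)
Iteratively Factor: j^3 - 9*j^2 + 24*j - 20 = (j - 5)*(j^2 - 4*j + 4) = (j - 5)*(j - 2)*(j - 2)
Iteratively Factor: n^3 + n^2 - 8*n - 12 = (n - 3)*(n^2 + 4*n + 4) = (n - 3)*(n + 2)*(n + 2)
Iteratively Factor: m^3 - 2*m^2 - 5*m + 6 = (m - 1)*(m^2 - m - 6) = (m - 1)*(m + 2)*(m - 3)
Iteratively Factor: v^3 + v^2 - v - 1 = (v + 1)*(v^2 - 1) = (v - 1)*(v + 1)*(v + 1)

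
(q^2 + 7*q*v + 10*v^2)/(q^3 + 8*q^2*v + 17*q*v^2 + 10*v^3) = 1/(q + v)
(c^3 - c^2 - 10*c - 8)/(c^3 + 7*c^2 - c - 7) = (c^2 - 2*c - 8)/(c^2 + 6*c - 7)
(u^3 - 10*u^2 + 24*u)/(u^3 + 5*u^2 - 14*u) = (u^2 - 10*u + 24)/(u^2 + 5*u - 14)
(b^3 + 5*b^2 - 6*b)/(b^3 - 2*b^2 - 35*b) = (-b^2 - 5*b + 6)/(-b^2 + 2*b + 35)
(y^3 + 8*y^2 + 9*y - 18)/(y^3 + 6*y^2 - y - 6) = (y + 3)/(y + 1)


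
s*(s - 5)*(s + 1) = s^3 - 4*s^2 - 5*s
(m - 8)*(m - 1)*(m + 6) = m^3 - 3*m^2 - 46*m + 48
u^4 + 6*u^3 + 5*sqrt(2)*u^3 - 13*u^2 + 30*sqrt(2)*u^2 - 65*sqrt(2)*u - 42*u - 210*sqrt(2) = (u - 3)*(u + 2)*(u + 7)*(u + 5*sqrt(2))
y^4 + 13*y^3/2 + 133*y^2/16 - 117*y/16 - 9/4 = (y - 3/4)*(y + 1/4)*(y + 3)*(y + 4)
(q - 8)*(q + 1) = q^2 - 7*q - 8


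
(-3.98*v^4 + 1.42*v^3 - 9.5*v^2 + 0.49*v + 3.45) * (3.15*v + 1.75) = -12.537*v^5 - 2.492*v^4 - 27.44*v^3 - 15.0815*v^2 + 11.725*v + 6.0375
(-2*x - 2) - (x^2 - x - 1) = -x^2 - x - 1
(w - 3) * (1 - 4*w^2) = -4*w^3 + 12*w^2 + w - 3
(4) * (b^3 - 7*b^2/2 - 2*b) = 4*b^3 - 14*b^2 - 8*b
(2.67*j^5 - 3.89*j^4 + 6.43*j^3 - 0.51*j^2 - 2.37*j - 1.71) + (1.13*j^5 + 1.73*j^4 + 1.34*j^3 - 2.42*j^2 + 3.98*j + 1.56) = 3.8*j^5 - 2.16*j^4 + 7.77*j^3 - 2.93*j^2 + 1.61*j - 0.15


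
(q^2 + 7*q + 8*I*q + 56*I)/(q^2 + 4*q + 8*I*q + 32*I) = (q + 7)/(q + 4)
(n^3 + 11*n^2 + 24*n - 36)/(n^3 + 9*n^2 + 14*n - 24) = (n + 6)/(n + 4)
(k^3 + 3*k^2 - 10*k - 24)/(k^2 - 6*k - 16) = (k^2 + k - 12)/(k - 8)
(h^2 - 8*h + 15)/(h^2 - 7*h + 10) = (h - 3)/(h - 2)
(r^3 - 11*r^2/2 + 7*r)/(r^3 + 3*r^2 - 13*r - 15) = r*(2*r^2 - 11*r + 14)/(2*(r^3 + 3*r^2 - 13*r - 15))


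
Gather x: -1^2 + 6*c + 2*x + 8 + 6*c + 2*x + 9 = 12*c + 4*x + 16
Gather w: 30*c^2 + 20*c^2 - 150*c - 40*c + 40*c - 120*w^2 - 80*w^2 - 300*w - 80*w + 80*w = 50*c^2 - 150*c - 200*w^2 - 300*w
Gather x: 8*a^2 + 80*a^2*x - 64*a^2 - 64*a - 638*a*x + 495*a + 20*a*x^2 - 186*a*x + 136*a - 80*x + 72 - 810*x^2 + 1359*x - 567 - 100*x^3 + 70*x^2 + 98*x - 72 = -56*a^2 + 567*a - 100*x^3 + x^2*(20*a - 740) + x*(80*a^2 - 824*a + 1377) - 567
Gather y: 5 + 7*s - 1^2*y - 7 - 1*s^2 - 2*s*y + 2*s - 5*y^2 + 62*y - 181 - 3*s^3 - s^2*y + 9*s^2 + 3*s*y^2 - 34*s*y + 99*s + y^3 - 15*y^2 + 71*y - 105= -3*s^3 + 8*s^2 + 108*s + y^3 + y^2*(3*s - 20) + y*(-s^2 - 36*s + 132) - 288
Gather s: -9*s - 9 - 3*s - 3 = -12*s - 12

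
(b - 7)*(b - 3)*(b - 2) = b^3 - 12*b^2 + 41*b - 42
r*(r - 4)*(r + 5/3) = r^3 - 7*r^2/3 - 20*r/3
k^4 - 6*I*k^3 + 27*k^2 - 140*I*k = k*(k - 7*I)*(k - 4*I)*(k + 5*I)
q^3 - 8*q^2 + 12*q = q*(q - 6)*(q - 2)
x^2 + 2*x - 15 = (x - 3)*(x + 5)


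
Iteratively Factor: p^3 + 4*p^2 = (p)*(p^2 + 4*p) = p*(p + 4)*(p)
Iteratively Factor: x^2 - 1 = (x + 1)*(x - 1)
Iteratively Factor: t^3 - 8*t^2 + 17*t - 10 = (t - 1)*(t^2 - 7*t + 10) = (t - 5)*(t - 1)*(t - 2)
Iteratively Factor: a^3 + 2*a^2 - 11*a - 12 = (a - 3)*(a^2 + 5*a + 4) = (a - 3)*(a + 4)*(a + 1)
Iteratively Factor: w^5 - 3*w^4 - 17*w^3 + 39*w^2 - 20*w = (w)*(w^4 - 3*w^3 - 17*w^2 + 39*w - 20) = w*(w - 5)*(w^3 + 2*w^2 - 7*w + 4) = w*(w - 5)*(w + 4)*(w^2 - 2*w + 1) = w*(w - 5)*(w - 1)*(w + 4)*(w - 1)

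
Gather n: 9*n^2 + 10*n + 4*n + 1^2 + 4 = 9*n^2 + 14*n + 5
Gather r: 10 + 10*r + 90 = 10*r + 100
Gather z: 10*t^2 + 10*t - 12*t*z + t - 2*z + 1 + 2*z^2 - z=10*t^2 + 11*t + 2*z^2 + z*(-12*t - 3) + 1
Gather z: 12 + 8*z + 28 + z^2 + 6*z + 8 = z^2 + 14*z + 48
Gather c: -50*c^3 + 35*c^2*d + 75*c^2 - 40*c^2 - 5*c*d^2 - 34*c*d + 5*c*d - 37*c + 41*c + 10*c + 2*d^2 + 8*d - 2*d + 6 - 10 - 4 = -50*c^3 + c^2*(35*d + 35) + c*(-5*d^2 - 29*d + 14) + 2*d^2 + 6*d - 8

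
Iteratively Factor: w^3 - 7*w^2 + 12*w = (w - 3)*(w^2 - 4*w) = (w - 4)*(w - 3)*(w)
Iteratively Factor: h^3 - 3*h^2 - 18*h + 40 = (h - 2)*(h^2 - h - 20) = (h - 5)*(h - 2)*(h + 4)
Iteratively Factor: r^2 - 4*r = (r)*(r - 4)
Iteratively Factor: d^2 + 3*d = (d + 3)*(d)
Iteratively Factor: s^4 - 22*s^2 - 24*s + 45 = (s + 3)*(s^3 - 3*s^2 - 13*s + 15) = (s + 3)^2*(s^2 - 6*s + 5) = (s - 5)*(s + 3)^2*(s - 1)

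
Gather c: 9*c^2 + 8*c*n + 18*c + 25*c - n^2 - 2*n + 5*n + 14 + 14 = 9*c^2 + c*(8*n + 43) - n^2 + 3*n + 28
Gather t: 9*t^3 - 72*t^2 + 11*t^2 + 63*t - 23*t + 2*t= 9*t^3 - 61*t^2 + 42*t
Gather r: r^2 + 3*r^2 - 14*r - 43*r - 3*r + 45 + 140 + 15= 4*r^2 - 60*r + 200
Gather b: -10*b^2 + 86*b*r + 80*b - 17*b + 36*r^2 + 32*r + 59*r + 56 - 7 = -10*b^2 + b*(86*r + 63) + 36*r^2 + 91*r + 49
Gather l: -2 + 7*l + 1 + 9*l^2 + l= 9*l^2 + 8*l - 1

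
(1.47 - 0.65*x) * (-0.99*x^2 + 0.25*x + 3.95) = 0.6435*x^3 - 1.6178*x^2 - 2.2*x + 5.8065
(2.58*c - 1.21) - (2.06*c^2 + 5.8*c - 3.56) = -2.06*c^2 - 3.22*c + 2.35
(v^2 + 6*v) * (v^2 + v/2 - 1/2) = v^4 + 13*v^3/2 + 5*v^2/2 - 3*v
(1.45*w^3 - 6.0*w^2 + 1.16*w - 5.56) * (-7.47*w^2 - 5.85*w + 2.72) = -10.8315*w^5 + 36.3375*w^4 + 30.3788*w^3 + 18.4272*w^2 + 35.6812*w - 15.1232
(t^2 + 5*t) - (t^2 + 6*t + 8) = -t - 8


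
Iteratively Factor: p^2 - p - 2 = (p + 1)*(p - 2)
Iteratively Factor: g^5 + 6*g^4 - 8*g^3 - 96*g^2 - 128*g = (g + 4)*(g^4 + 2*g^3 - 16*g^2 - 32*g) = (g + 4)^2*(g^3 - 2*g^2 - 8*g) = g*(g + 4)^2*(g^2 - 2*g - 8) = g*(g + 2)*(g + 4)^2*(g - 4)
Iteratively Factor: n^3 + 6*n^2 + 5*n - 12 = (n + 4)*(n^2 + 2*n - 3) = (n + 3)*(n + 4)*(n - 1)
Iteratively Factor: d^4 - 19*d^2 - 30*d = (d - 5)*(d^3 + 5*d^2 + 6*d) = (d - 5)*(d + 3)*(d^2 + 2*d) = d*(d - 5)*(d + 3)*(d + 2)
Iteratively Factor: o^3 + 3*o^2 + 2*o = (o)*(o^2 + 3*o + 2) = o*(o + 1)*(o + 2)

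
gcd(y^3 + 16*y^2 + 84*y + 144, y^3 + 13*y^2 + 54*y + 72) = y^2 + 10*y + 24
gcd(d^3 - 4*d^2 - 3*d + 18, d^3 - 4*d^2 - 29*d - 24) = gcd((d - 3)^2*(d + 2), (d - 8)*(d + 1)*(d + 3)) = 1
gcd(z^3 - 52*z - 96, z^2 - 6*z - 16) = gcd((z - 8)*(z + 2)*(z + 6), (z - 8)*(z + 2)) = z^2 - 6*z - 16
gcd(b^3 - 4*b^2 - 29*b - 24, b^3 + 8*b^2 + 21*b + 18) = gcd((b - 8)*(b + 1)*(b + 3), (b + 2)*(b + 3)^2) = b + 3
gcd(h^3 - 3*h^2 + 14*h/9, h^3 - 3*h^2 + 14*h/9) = h^3 - 3*h^2 + 14*h/9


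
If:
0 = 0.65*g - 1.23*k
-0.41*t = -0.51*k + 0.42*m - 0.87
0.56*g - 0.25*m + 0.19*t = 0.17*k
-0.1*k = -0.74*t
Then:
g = 1.52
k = 0.80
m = 2.94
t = 0.11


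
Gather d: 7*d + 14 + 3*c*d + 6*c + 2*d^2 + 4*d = 6*c + 2*d^2 + d*(3*c + 11) + 14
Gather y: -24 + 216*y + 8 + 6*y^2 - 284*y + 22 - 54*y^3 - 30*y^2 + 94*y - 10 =-54*y^3 - 24*y^2 + 26*y - 4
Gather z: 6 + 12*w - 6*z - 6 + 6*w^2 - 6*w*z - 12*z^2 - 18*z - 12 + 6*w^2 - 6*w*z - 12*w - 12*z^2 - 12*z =12*w^2 - 24*z^2 + z*(-12*w - 36) - 12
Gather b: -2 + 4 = 2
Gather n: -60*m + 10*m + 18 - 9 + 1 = 10 - 50*m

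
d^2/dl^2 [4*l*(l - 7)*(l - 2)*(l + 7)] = 48*l^2 - 48*l - 392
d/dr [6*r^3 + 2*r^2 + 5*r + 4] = 18*r^2 + 4*r + 5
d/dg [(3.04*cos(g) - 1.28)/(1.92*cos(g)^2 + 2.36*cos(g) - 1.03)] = (5.8368*cos(g)^2 - 4.9152*cos(g) + 0.1104)*sin(g)/(3.6864*cos(g)^4 + 9.0624*cos(g)^3 + 1.6144*cos(g)^2 - 4.8616*cos(g) + 1.0609)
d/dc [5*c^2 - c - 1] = 10*c - 1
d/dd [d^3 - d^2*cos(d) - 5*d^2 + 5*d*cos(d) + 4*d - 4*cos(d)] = d^2*sin(d) + 3*d^2 - 5*d*sin(d) - 2*d*cos(d) - 10*d + 4*sin(d) + 5*cos(d) + 4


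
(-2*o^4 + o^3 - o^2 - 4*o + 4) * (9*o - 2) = -18*o^5 + 13*o^4 - 11*o^3 - 34*o^2 + 44*o - 8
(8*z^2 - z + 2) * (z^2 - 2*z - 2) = 8*z^4 - 17*z^3 - 12*z^2 - 2*z - 4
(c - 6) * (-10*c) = -10*c^2 + 60*c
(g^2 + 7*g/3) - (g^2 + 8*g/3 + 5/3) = -g/3 - 5/3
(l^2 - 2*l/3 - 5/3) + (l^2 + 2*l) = 2*l^2 + 4*l/3 - 5/3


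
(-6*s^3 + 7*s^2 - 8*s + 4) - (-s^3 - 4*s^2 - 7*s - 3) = -5*s^3 + 11*s^2 - s + 7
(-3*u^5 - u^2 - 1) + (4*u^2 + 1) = -3*u^5 + 3*u^2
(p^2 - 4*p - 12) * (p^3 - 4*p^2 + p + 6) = p^5 - 8*p^4 + 5*p^3 + 50*p^2 - 36*p - 72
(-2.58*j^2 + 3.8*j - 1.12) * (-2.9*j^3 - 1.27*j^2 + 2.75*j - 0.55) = 7.482*j^5 - 7.7434*j^4 - 8.673*j^3 + 13.2914*j^2 - 5.17*j + 0.616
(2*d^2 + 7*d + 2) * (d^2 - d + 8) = 2*d^4 + 5*d^3 + 11*d^2 + 54*d + 16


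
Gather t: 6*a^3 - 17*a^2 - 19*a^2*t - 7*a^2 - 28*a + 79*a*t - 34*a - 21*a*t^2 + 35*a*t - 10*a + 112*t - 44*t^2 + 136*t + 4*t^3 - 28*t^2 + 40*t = 6*a^3 - 24*a^2 - 72*a + 4*t^3 + t^2*(-21*a - 72) + t*(-19*a^2 + 114*a + 288)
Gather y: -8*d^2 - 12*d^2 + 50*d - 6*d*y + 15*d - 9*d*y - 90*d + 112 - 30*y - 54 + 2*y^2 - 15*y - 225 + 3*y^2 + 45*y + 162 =-20*d^2 - 15*d*y - 25*d + 5*y^2 - 5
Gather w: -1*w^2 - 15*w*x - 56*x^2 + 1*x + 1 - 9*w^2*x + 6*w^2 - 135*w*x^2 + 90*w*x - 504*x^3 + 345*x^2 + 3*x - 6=w^2*(5 - 9*x) + w*(-135*x^2 + 75*x) - 504*x^3 + 289*x^2 + 4*x - 5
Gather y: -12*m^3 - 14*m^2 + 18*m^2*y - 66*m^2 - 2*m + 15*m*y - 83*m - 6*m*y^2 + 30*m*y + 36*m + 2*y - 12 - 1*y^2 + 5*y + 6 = -12*m^3 - 80*m^2 - 49*m + y^2*(-6*m - 1) + y*(18*m^2 + 45*m + 7) - 6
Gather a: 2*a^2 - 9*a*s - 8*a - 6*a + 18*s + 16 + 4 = 2*a^2 + a*(-9*s - 14) + 18*s + 20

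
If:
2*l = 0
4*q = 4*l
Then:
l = 0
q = 0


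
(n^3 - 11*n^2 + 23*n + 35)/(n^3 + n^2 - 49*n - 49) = (n - 5)/(n + 7)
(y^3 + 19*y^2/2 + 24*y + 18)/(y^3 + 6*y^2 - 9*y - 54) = (y^2 + 7*y/2 + 3)/(y^2 - 9)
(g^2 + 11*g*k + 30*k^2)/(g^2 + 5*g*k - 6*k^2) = (g + 5*k)/(g - k)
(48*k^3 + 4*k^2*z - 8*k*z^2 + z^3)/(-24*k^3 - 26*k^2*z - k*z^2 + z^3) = (-8*k^2 - 2*k*z + z^2)/(4*k^2 + 5*k*z + z^2)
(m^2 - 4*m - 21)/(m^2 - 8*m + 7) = (m + 3)/(m - 1)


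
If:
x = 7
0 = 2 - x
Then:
No Solution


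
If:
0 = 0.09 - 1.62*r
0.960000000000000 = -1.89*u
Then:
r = 0.06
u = -0.51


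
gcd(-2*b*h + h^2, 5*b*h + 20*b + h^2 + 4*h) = 1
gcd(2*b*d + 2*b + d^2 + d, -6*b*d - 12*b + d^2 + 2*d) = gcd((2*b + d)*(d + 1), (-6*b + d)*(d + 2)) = 1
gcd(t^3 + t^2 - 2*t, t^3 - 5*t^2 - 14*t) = t^2 + 2*t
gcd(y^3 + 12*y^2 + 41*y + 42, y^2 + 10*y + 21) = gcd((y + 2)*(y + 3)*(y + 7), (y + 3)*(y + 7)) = y^2 + 10*y + 21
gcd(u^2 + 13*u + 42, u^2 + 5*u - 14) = u + 7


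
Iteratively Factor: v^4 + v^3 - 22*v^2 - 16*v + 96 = (v - 4)*(v^3 + 5*v^2 - 2*v - 24) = (v - 4)*(v - 2)*(v^2 + 7*v + 12) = (v - 4)*(v - 2)*(v + 4)*(v + 3)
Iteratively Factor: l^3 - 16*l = (l)*(l^2 - 16) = l*(l + 4)*(l - 4)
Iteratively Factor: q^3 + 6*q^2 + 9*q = (q + 3)*(q^2 + 3*q) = q*(q + 3)*(q + 3)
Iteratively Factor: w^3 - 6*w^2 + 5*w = (w - 5)*(w^2 - w) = (w - 5)*(w - 1)*(w)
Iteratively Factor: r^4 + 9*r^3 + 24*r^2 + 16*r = (r + 1)*(r^3 + 8*r^2 + 16*r) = r*(r + 1)*(r^2 + 8*r + 16) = r*(r + 1)*(r + 4)*(r + 4)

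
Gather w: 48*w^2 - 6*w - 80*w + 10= 48*w^2 - 86*w + 10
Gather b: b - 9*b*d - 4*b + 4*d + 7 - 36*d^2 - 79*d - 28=b*(-9*d - 3) - 36*d^2 - 75*d - 21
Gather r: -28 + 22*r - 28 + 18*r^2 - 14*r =18*r^2 + 8*r - 56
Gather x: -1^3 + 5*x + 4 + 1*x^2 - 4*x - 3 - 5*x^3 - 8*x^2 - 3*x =-5*x^3 - 7*x^2 - 2*x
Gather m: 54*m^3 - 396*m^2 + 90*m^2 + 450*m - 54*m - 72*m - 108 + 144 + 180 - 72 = 54*m^3 - 306*m^2 + 324*m + 144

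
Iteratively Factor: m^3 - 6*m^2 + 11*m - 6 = (m - 1)*(m^2 - 5*m + 6) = (m - 3)*(m - 1)*(m - 2)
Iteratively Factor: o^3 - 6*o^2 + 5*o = (o)*(o^2 - 6*o + 5) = o*(o - 1)*(o - 5)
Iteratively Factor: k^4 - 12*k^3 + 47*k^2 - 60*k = (k)*(k^3 - 12*k^2 + 47*k - 60) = k*(k - 5)*(k^2 - 7*k + 12) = k*(k - 5)*(k - 3)*(k - 4)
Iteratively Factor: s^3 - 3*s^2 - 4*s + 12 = (s - 2)*(s^2 - s - 6) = (s - 3)*(s - 2)*(s + 2)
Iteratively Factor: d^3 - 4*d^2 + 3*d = (d)*(d^2 - 4*d + 3) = d*(d - 3)*(d - 1)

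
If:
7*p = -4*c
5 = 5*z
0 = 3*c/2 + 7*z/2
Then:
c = -7/3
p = 4/3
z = 1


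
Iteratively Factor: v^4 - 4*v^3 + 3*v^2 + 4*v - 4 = (v - 2)*(v^3 - 2*v^2 - v + 2) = (v - 2)*(v - 1)*(v^2 - v - 2) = (v - 2)^2*(v - 1)*(v + 1)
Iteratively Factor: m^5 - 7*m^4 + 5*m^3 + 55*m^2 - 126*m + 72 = (m - 2)*(m^4 - 5*m^3 - 5*m^2 + 45*m - 36) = (m - 3)*(m - 2)*(m^3 - 2*m^2 - 11*m + 12) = (m - 3)*(m - 2)*(m - 1)*(m^2 - m - 12) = (m - 4)*(m - 3)*(m - 2)*(m - 1)*(m + 3)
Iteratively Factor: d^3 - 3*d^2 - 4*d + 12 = (d - 2)*(d^2 - d - 6) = (d - 2)*(d + 2)*(d - 3)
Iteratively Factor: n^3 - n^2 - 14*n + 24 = (n - 2)*(n^2 + n - 12) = (n - 2)*(n + 4)*(n - 3)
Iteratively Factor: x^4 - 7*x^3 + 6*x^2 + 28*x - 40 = (x - 2)*(x^3 - 5*x^2 - 4*x + 20) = (x - 2)^2*(x^2 - 3*x - 10) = (x - 2)^2*(x + 2)*(x - 5)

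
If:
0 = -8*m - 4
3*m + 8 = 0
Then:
No Solution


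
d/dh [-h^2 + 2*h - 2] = 2 - 2*h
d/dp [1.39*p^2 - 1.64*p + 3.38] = 2.78*p - 1.64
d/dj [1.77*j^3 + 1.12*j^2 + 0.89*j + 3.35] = 5.31*j^2 + 2.24*j + 0.89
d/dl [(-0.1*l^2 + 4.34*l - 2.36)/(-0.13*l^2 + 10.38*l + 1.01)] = (-0.4738*l^2 - 0.815599999999996*l + 28.8802)/(0.0169*l^4 - 2.6988*l^3 + 107.4818*l^2 + 20.9676*l + 1.0201)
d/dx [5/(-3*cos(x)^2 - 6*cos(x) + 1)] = -30*(cos(x) + 1)*sin(x)/(3*cos(x)^2 + 6*cos(x) - 1)^2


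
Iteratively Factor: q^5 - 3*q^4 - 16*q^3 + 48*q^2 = (q)*(q^4 - 3*q^3 - 16*q^2 + 48*q) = q*(q - 3)*(q^3 - 16*q) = q^2*(q - 3)*(q^2 - 16) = q^2*(q - 3)*(q + 4)*(q - 4)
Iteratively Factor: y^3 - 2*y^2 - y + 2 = (y - 2)*(y^2 - 1) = (y - 2)*(y + 1)*(y - 1)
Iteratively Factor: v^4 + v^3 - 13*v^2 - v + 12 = (v + 1)*(v^3 - 13*v + 12) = (v - 3)*(v + 1)*(v^2 + 3*v - 4) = (v - 3)*(v + 1)*(v + 4)*(v - 1)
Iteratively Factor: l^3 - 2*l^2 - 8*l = (l + 2)*(l^2 - 4*l) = (l - 4)*(l + 2)*(l)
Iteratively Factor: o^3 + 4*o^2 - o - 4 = (o + 4)*(o^2 - 1) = (o + 1)*(o + 4)*(o - 1)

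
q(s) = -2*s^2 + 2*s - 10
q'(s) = 2 - 4*s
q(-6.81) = -116.37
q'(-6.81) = 29.24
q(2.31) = -16.05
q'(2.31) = -7.24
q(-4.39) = -57.32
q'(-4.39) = 19.56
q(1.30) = -10.78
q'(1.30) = -3.20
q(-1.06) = -14.37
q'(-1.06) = 6.24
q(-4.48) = -59.10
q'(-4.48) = 19.92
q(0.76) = -9.64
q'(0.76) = -1.04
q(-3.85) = -47.34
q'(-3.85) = 17.40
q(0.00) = -10.00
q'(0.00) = 2.00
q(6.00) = -70.00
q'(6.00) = -22.00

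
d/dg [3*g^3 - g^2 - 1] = g*(9*g - 2)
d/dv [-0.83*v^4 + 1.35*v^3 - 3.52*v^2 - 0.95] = v*(-3.32*v^2 + 4.05*v - 7.04)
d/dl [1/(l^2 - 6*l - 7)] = 2*(3 - l)/(-l^2 + 6*l + 7)^2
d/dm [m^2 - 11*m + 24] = 2*m - 11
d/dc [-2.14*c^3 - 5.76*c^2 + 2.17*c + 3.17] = -6.42*c^2 - 11.52*c + 2.17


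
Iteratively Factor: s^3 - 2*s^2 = (s - 2)*(s^2) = s*(s - 2)*(s)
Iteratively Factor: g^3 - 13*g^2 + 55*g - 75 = (g - 5)*(g^2 - 8*g + 15) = (g - 5)*(g - 3)*(g - 5)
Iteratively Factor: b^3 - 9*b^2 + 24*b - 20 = (b - 5)*(b^2 - 4*b + 4) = (b - 5)*(b - 2)*(b - 2)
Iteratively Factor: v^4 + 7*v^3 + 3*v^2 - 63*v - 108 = (v + 3)*(v^3 + 4*v^2 - 9*v - 36) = (v + 3)^2*(v^2 + v - 12) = (v - 3)*(v + 3)^2*(v + 4)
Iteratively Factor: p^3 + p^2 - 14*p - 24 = (p + 2)*(p^2 - p - 12) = (p + 2)*(p + 3)*(p - 4)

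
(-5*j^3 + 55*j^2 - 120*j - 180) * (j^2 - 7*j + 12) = -5*j^5 + 90*j^4 - 565*j^3 + 1320*j^2 - 180*j - 2160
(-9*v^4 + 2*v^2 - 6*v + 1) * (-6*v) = 54*v^5 - 12*v^3 + 36*v^2 - 6*v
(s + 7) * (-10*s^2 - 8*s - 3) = -10*s^3 - 78*s^2 - 59*s - 21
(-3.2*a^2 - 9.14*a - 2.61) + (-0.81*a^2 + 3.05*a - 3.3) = -4.01*a^2 - 6.09*a - 5.91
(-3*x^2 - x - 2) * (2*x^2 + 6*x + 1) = -6*x^4 - 20*x^3 - 13*x^2 - 13*x - 2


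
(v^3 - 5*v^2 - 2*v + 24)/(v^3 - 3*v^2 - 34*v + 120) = (v^2 - v - 6)/(v^2 + v - 30)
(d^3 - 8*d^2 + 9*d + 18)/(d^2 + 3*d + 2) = (d^2 - 9*d + 18)/(d + 2)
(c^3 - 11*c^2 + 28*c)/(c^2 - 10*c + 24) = c*(c - 7)/(c - 6)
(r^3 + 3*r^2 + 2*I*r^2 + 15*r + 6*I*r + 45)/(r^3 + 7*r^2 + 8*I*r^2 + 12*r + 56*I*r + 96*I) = (r^2 + 2*I*r + 15)/(r^2 + r*(4 + 8*I) + 32*I)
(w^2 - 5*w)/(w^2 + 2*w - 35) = w/(w + 7)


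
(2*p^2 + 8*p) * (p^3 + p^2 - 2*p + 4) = 2*p^5 + 10*p^4 + 4*p^3 - 8*p^2 + 32*p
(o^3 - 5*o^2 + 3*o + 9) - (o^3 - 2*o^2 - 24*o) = -3*o^2 + 27*o + 9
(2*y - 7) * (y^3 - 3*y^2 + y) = 2*y^4 - 13*y^3 + 23*y^2 - 7*y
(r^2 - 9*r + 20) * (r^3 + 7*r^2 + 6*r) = r^5 - 2*r^4 - 37*r^3 + 86*r^2 + 120*r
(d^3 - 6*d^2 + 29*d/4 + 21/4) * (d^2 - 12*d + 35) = d^5 - 18*d^4 + 457*d^3/4 - 1167*d^2/4 + 763*d/4 + 735/4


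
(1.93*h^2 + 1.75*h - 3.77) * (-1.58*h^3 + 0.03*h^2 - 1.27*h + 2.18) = -3.0494*h^5 - 2.7071*h^4 + 3.558*h^3 + 1.8718*h^2 + 8.6029*h - 8.2186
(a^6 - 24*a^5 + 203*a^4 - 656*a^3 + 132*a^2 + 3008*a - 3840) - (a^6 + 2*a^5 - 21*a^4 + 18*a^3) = -26*a^5 + 224*a^4 - 674*a^3 + 132*a^2 + 3008*a - 3840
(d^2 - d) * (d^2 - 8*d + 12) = d^4 - 9*d^3 + 20*d^2 - 12*d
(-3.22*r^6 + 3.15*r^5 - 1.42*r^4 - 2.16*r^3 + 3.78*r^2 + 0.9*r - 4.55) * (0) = 0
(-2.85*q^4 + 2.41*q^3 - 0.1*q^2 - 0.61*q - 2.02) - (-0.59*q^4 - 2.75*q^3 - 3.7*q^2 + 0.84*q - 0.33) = -2.26*q^4 + 5.16*q^3 + 3.6*q^2 - 1.45*q - 1.69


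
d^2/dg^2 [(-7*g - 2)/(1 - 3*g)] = 78/(3*g - 1)^3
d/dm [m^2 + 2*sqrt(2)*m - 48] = 2*m + 2*sqrt(2)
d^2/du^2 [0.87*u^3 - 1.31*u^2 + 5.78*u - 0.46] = 5.22*u - 2.62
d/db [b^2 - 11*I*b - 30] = 2*b - 11*I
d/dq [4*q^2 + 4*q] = 8*q + 4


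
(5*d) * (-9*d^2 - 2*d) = -45*d^3 - 10*d^2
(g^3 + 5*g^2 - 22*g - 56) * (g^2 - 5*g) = g^5 - 47*g^3 + 54*g^2 + 280*g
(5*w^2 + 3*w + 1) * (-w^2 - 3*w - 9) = -5*w^4 - 18*w^3 - 55*w^2 - 30*w - 9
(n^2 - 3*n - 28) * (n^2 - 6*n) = n^4 - 9*n^3 - 10*n^2 + 168*n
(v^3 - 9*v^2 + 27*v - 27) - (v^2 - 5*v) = v^3 - 10*v^2 + 32*v - 27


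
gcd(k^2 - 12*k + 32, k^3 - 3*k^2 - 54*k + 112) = k - 8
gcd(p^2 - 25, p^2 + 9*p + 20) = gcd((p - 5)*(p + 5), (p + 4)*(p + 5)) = p + 5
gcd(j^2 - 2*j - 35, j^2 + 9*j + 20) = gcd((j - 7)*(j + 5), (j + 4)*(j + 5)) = j + 5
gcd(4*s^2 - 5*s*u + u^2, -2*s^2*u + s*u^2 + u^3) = s - u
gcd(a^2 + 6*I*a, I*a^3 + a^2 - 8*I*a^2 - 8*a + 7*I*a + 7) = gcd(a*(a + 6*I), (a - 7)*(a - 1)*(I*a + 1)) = 1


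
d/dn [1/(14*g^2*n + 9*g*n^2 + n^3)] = (-14*g^2 - 18*g*n - 3*n^2)/(n^2*(14*g^2 + 9*g*n + n^2)^2)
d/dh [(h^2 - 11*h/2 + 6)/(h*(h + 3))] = (17*h^2 - 24*h - 36)/(2*h^2*(h^2 + 6*h + 9))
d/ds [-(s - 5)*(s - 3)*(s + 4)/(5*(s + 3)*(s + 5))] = (-s^4 - 16*s^3 - 30*s^2 + 240*s + 735)/(5*(s^4 + 16*s^3 + 94*s^2 + 240*s + 225))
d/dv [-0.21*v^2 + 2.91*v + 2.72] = 2.91 - 0.42*v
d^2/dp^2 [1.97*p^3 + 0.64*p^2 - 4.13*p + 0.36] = 11.82*p + 1.28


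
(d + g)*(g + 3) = d*g + 3*d + g^2 + 3*g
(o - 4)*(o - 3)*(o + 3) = o^3 - 4*o^2 - 9*o + 36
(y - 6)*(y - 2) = y^2 - 8*y + 12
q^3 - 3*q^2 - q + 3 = (q - 3)*(q - 1)*(q + 1)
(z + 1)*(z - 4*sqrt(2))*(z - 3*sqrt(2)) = z^3 - 7*sqrt(2)*z^2 + z^2 - 7*sqrt(2)*z + 24*z + 24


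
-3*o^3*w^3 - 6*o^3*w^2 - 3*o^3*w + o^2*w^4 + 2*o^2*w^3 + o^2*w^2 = w*(-3*o + w)*(o*w + o)^2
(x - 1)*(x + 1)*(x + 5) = x^3 + 5*x^2 - x - 5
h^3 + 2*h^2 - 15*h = h*(h - 3)*(h + 5)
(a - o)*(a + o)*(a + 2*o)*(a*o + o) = a^4*o + 2*a^3*o^2 + a^3*o - a^2*o^3 + 2*a^2*o^2 - 2*a*o^4 - a*o^3 - 2*o^4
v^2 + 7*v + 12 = (v + 3)*(v + 4)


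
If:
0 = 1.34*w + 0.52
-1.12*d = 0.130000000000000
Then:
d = -0.12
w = -0.39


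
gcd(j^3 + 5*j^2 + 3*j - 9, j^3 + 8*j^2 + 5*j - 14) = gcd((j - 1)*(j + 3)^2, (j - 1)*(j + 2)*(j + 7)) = j - 1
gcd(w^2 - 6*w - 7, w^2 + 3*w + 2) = w + 1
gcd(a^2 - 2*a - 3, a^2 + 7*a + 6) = a + 1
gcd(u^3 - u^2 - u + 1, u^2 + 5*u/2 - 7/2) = u - 1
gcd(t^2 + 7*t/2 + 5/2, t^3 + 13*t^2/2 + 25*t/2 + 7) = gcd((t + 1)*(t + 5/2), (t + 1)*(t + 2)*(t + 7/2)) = t + 1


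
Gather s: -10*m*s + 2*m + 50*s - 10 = 2*m + s*(50 - 10*m) - 10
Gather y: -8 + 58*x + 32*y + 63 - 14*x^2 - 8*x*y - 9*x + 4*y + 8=-14*x^2 + 49*x + y*(36 - 8*x) + 63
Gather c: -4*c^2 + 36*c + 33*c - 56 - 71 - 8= -4*c^2 + 69*c - 135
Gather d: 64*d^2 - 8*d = 64*d^2 - 8*d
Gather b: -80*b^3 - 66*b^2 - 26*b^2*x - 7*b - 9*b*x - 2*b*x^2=-80*b^3 + b^2*(-26*x - 66) + b*(-2*x^2 - 9*x - 7)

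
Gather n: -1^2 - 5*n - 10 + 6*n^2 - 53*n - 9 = 6*n^2 - 58*n - 20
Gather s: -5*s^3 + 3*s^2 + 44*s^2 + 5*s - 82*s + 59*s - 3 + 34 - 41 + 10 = -5*s^3 + 47*s^2 - 18*s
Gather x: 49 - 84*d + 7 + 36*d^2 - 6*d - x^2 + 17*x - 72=36*d^2 - 90*d - x^2 + 17*x - 16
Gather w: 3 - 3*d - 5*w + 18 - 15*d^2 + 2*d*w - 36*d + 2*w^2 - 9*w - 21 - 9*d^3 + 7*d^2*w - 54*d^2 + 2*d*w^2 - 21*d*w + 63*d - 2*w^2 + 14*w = -9*d^3 - 69*d^2 + 2*d*w^2 + 24*d + w*(7*d^2 - 19*d)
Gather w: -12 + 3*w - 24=3*w - 36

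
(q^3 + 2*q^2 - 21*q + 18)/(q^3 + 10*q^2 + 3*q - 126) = (q - 1)/(q + 7)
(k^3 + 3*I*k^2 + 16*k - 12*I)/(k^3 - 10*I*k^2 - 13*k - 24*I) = (-k^3 - 3*I*k^2 - 16*k + 12*I)/(-k^3 + 10*I*k^2 + 13*k + 24*I)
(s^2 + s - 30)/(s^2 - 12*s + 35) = (s + 6)/(s - 7)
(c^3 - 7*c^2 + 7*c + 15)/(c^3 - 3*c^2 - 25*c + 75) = (c + 1)/(c + 5)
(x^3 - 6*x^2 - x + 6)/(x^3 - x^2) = 1 - 5/x - 6/x^2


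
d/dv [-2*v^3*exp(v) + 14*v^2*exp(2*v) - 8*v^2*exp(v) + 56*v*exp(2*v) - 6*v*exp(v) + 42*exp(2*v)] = 2*(-v^3 + 14*v^2*exp(v) - 7*v^2 + 70*v*exp(v) - 11*v + 70*exp(v) - 3)*exp(v)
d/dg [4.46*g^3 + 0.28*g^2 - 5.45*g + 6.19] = 13.38*g^2 + 0.56*g - 5.45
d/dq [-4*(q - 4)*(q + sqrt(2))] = -8*q - 4*sqrt(2) + 16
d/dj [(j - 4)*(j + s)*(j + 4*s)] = 3*j^2 + 10*j*s - 8*j + 4*s^2 - 20*s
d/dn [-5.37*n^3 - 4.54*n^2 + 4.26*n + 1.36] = -16.11*n^2 - 9.08*n + 4.26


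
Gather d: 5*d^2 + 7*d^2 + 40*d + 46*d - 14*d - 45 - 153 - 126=12*d^2 + 72*d - 324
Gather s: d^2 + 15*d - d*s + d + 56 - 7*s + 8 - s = d^2 + 16*d + s*(-d - 8) + 64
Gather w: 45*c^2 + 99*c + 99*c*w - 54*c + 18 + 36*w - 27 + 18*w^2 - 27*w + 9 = 45*c^2 + 45*c + 18*w^2 + w*(99*c + 9)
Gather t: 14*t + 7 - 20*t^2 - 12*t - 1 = -20*t^2 + 2*t + 6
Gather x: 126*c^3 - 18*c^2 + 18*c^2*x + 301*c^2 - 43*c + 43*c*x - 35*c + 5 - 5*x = 126*c^3 + 283*c^2 - 78*c + x*(18*c^2 + 43*c - 5) + 5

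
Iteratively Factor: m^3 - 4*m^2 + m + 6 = (m - 2)*(m^2 - 2*m - 3) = (m - 2)*(m + 1)*(m - 3)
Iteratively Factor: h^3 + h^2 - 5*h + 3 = (h + 3)*(h^2 - 2*h + 1) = (h - 1)*(h + 3)*(h - 1)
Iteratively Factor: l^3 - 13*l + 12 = (l - 3)*(l^2 + 3*l - 4) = (l - 3)*(l - 1)*(l + 4)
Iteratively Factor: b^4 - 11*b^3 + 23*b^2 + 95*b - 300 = (b - 4)*(b^3 - 7*b^2 - 5*b + 75) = (b - 4)*(b + 3)*(b^2 - 10*b + 25) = (b - 5)*(b - 4)*(b + 3)*(b - 5)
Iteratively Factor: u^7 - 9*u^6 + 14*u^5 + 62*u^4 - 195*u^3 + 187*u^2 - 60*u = (u - 1)*(u^6 - 8*u^5 + 6*u^4 + 68*u^3 - 127*u^2 + 60*u) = u*(u - 1)*(u^5 - 8*u^4 + 6*u^3 + 68*u^2 - 127*u + 60) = u*(u - 1)^2*(u^4 - 7*u^3 - u^2 + 67*u - 60) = u*(u - 4)*(u - 1)^2*(u^3 - 3*u^2 - 13*u + 15) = u*(u - 4)*(u - 1)^2*(u + 3)*(u^2 - 6*u + 5) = u*(u - 5)*(u - 4)*(u - 1)^2*(u + 3)*(u - 1)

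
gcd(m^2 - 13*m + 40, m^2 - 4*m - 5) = m - 5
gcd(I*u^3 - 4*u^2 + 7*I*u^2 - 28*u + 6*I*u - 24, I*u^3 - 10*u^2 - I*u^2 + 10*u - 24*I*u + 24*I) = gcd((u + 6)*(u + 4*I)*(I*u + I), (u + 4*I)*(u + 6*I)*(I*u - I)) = u + 4*I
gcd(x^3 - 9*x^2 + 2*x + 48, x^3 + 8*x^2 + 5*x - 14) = x + 2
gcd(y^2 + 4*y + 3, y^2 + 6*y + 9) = y + 3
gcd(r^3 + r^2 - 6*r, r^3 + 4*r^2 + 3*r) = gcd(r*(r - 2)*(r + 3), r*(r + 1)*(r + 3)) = r^2 + 3*r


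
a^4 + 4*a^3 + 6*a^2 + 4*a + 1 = (a + 1)^4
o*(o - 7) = o^2 - 7*o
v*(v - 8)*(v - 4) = v^3 - 12*v^2 + 32*v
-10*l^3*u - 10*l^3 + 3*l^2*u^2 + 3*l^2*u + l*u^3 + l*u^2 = (-2*l + u)*(5*l + u)*(l*u + l)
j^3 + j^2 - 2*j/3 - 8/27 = (j - 2/3)*(j + 1/3)*(j + 4/3)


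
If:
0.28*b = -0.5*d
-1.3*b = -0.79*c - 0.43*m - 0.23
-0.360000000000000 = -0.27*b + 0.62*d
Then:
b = 0.58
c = 0.668687498461816 - 0.544303797468354*m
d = -0.33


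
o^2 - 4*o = o*(o - 4)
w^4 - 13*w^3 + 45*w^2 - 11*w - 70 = (w - 7)*(w - 5)*(w - 2)*(w + 1)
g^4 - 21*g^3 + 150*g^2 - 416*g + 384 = (g - 8)^2*(g - 3)*(g - 2)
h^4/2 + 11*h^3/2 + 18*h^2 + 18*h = h*(h/2 + 1)*(h + 3)*(h + 6)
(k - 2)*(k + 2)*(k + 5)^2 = k^4 + 10*k^3 + 21*k^2 - 40*k - 100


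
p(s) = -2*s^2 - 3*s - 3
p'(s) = -4*s - 3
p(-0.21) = -2.46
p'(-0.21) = -2.16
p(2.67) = -25.27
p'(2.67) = -13.68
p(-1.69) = -3.64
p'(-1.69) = 3.76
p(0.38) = -4.43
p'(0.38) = -4.52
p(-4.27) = -26.66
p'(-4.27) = 14.08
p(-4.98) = -37.66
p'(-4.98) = 16.92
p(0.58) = -5.41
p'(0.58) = -5.32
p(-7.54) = -94.08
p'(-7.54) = 27.16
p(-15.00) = -408.00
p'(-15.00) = 57.00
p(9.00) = -192.00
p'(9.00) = -39.00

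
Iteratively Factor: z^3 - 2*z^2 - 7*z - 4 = (z + 1)*(z^2 - 3*z - 4) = (z + 1)^2*(z - 4)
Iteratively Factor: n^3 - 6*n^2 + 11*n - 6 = (n - 1)*(n^2 - 5*n + 6) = (n - 3)*(n - 1)*(n - 2)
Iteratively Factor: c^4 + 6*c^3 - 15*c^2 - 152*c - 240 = (c - 5)*(c^3 + 11*c^2 + 40*c + 48) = (c - 5)*(c + 4)*(c^2 + 7*c + 12) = (c - 5)*(c + 4)^2*(c + 3)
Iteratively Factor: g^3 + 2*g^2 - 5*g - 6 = (g + 1)*(g^2 + g - 6) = (g + 1)*(g + 3)*(g - 2)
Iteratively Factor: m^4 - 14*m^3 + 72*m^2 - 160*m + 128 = (m - 4)*(m^3 - 10*m^2 + 32*m - 32) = (m - 4)^2*(m^2 - 6*m + 8) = (m - 4)^3*(m - 2)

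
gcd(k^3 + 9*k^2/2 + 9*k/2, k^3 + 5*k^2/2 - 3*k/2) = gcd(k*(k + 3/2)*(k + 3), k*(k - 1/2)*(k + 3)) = k^2 + 3*k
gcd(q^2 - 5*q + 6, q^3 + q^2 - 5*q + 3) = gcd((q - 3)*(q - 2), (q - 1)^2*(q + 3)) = 1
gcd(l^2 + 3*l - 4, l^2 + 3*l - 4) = l^2 + 3*l - 4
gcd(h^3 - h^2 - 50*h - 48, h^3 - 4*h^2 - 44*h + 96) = h^2 - 2*h - 48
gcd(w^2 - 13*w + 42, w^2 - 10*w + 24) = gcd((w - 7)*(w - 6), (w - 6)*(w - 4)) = w - 6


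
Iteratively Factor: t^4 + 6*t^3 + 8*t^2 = (t)*(t^3 + 6*t^2 + 8*t) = t*(t + 2)*(t^2 + 4*t) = t*(t + 2)*(t + 4)*(t)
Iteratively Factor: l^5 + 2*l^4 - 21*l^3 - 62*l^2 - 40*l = (l + 4)*(l^4 - 2*l^3 - 13*l^2 - 10*l) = (l - 5)*(l + 4)*(l^3 + 3*l^2 + 2*l) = (l - 5)*(l + 1)*(l + 4)*(l^2 + 2*l) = l*(l - 5)*(l + 1)*(l + 4)*(l + 2)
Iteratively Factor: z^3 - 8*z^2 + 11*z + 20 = (z - 4)*(z^2 - 4*z - 5) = (z - 4)*(z + 1)*(z - 5)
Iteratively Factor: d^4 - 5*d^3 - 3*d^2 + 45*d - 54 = (d - 3)*(d^3 - 2*d^2 - 9*d + 18) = (d - 3)^2*(d^2 + d - 6) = (d - 3)^2*(d - 2)*(d + 3)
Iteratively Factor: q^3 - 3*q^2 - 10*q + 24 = (q + 3)*(q^2 - 6*q + 8) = (q - 2)*(q + 3)*(q - 4)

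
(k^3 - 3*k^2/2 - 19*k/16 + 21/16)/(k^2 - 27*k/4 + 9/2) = (4*k^2 - 3*k - 7)/(4*(k - 6))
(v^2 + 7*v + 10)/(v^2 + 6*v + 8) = (v + 5)/(v + 4)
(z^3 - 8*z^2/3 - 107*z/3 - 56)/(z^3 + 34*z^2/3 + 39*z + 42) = (z - 8)/(z + 6)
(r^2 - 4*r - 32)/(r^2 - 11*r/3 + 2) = 3*(r^2 - 4*r - 32)/(3*r^2 - 11*r + 6)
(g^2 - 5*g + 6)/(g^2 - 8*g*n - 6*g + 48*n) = (g^2 - 5*g + 6)/(g^2 - 8*g*n - 6*g + 48*n)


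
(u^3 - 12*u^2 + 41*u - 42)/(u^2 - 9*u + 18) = (u^2 - 9*u + 14)/(u - 6)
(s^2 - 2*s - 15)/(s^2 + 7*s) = (s^2 - 2*s - 15)/(s*(s + 7))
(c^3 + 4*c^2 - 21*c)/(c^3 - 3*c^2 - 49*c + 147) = c/(c - 7)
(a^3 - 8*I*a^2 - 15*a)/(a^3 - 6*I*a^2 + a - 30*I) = a/(a + 2*I)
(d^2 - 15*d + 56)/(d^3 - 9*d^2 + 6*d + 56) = (d - 8)/(d^2 - 2*d - 8)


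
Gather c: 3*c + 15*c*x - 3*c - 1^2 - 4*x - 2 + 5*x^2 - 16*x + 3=15*c*x + 5*x^2 - 20*x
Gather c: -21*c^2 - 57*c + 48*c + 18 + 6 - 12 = -21*c^2 - 9*c + 12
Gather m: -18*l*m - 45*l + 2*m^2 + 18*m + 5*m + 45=-45*l + 2*m^2 + m*(23 - 18*l) + 45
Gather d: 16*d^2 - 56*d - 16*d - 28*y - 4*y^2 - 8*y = 16*d^2 - 72*d - 4*y^2 - 36*y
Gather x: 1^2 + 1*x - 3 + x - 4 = 2*x - 6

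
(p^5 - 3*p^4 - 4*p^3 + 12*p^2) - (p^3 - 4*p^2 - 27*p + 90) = p^5 - 3*p^4 - 5*p^3 + 16*p^2 + 27*p - 90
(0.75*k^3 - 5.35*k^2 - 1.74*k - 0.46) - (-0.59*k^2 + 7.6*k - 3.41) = 0.75*k^3 - 4.76*k^2 - 9.34*k + 2.95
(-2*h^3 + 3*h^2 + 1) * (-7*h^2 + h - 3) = 14*h^5 - 23*h^4 + 9*h^3 - 16*h^2 + h - 3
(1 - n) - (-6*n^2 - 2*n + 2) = 6*n^2 + n - 1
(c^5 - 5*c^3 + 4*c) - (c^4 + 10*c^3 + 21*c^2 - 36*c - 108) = c^5 - c^4 - 15*c^3 - 21*c^2 + 40*c + 108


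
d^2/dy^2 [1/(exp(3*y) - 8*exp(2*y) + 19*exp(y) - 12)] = ((-9*exp(2*y) + 32*exp(y) - 19)*(exp(3*y) - 8*exp(2*y) + 19*exp(y) - 12) + 2*(3*exp(2*y) - 16*exp(y) + 19)^2*exp(y))*exp(y)/(exp(3*y) - 8*exp(2*y) + 19*exp(y) - 12)^3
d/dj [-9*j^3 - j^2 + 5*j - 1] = -27*j^2 - 2*j + 5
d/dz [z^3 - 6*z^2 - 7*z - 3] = 3*z^2 - 12*z - 7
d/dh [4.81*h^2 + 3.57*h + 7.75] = 9.62*h + 3.57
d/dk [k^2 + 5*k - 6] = 2*k + 5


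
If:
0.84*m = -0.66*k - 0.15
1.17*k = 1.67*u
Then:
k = 1.42735042735043*u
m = -1.12148962148962*u - 0.178571428571429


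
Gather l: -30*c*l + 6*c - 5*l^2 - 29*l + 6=6*c - 5*l^2 + l*(-30*c - 29) + 6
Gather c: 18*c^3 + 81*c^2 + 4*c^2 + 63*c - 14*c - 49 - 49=18*c^3 + 85*c^2 + 49*c - 98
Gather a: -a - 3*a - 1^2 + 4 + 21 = 24 - 4*a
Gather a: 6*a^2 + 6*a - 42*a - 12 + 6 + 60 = 6*a^2 - 36*a + 54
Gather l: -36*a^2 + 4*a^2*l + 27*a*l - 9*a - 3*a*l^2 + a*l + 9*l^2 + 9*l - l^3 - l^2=-36*a^2 - 9*a - l^3 + l^2*(8 - 3*a) + l*(4*a^2 + 28*a + 9)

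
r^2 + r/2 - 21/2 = (r - 3)*(r + 7/2)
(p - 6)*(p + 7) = p^2 + p - 42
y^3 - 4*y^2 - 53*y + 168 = (y - 8)*(y - 3)*(y + 7)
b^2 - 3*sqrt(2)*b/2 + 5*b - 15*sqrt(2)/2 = (b + 5)*(b - 3*sqrt(2)/2)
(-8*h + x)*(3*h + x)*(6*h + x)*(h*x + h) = -144*h^4*x - 144*h^4 - 54*h^3*x^2 - 54*h^3*x + h^2*x^3 + h^2*x^2 + h*x^4 + h*x^3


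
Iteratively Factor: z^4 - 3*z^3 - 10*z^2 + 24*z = (z)*(z^3 - 3*z^2 - 10*z + 24) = z*(z - 2)*(z^2 - z - 12) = z*(z - 4)*(z - 2)*(z + 3)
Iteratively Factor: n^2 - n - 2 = (n - 2)*(n + 1)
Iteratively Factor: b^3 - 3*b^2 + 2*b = (b - 2)*(b^2 - b) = (b - 2)*(b - 1)*(b)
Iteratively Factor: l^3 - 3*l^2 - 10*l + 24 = (l - 2)*(l^2 - l - 12) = (l - 4)*(l - 2)*(l + 3)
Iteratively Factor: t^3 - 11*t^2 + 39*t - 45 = (t - 3)*(t^2 - 8*t + 15) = (t - 3)^2*(t - 5)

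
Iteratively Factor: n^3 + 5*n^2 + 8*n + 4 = (n + 2)*(n^2 + 3*n + 2) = (n + 2)^2*(n + 1)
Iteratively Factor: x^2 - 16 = (x + 4)*(x - 4)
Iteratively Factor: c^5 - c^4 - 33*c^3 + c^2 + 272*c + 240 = (c - 4)*(c^4 + 3*c^3 - 21*c^2 - 83*c - 60) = (c - 5)*(c - 4)*(c^3 + 8*c^2 + 19*c + 12) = (c - 5)*(c - 4)*(c + 4)*(c^2 + 4*c + 3) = (c - 5)*(c - 4)*(c + 3)*(c + 4)*(c + 1)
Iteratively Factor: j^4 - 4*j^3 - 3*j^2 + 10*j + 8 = (j + 1)*(j^3 - 5*j^2 + 2*j + 8) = (j - 2)*(j + 1)*(j^2 - 3*j - 4) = (j - 2)*(j + 1)^2*(j - 4)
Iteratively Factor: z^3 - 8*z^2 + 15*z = (z - 5)*(z^2 - 3*z) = z*(z - 5)*(z - 3)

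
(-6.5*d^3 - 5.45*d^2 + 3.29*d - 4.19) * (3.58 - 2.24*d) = 14.56*d^4 - 11.062*d^3 - 26.8806*d^2 + 21.1638*d - 15.0002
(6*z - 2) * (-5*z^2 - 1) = -30*z^3 + 10*z^2 - 6*z + 2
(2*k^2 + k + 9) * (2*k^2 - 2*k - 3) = 4*k^4 - 2*k^3 + 10*k^2 - 21*k - 27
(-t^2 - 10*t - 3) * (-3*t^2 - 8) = 3*t^4 + 30*t^3 + 17*t^2 + 80*t + 24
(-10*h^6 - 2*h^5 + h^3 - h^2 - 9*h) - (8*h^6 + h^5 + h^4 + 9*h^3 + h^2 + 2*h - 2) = -18*h^6 - 3*h^5 - h^4 - 8*h^3 - 2*h^2 - 11*h + 2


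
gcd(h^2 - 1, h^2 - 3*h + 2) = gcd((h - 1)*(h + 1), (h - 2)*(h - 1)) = h - 1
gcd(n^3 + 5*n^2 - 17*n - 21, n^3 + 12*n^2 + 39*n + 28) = n^2 + 8*n + 7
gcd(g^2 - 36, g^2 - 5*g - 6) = g - 6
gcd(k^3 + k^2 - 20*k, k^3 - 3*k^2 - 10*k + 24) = k - 4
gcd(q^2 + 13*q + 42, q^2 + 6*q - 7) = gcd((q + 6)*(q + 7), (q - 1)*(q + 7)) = q + 7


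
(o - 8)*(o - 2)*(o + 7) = o^3 - 3*o^2 - 54*o + 112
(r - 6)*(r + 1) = r^2 - 5*r - 6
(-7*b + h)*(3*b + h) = -21*b^2 - 4*b*h + h^2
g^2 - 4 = (g - 2)*(g + 2)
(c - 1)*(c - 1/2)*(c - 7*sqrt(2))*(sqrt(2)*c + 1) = sqrt(2)*c^4 - 13*c^3 - 3*sqrt(2)*c^3/2 - 13*sqrt(2)*c^2/2 + 39*c^2/2 - 13*c/2 + 21*sqrt(2)*c/2 - 7*sqrt(2)/2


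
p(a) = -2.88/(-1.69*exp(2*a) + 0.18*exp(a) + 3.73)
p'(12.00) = 0.00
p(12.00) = 0.00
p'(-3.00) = 0.00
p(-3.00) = -0.77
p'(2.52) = -0.02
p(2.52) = 0.01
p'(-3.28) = 0.00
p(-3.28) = -0.77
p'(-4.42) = 0.00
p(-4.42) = -0.77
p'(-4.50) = 0.00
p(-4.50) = -0.77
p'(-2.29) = -0.00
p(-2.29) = -0.77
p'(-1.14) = -0.06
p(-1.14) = -0.80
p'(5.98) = -0.00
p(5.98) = 0.00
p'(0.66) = -7.01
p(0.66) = 1.28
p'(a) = -2.88*(3.38*exp(2*a) - 0.18*exp(a))/(-1.69*exp(2*a) + 0.18*exp(a) + 3.73)^2 = (0.5184 - 9.7344*exp(a))*exp(a)/(-1.69*exp(2*a) + 0.18*exp(a) + 3.73)^2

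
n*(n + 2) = n^2 + 2*n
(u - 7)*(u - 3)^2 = u^3 - 13*u^2 + 51*u - 63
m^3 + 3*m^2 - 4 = (m - 1)*(m + 2)^2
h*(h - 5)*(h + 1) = h^3 - 4*h^2 - 5*h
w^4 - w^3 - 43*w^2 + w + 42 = (w - 7)*(w - 1)*(w + 1)*(w + 6)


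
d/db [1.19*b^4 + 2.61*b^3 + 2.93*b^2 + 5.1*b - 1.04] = 4.76*b^3 + 7.83*b^2 + 5.86*b + 5.1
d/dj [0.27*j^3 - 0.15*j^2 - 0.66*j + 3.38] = 0.81*j^2 - 0.3*j - 0.66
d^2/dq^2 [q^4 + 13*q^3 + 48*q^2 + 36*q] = 12*q^2 + 78*q + 96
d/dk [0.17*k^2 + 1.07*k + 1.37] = 0.34*k + 1.07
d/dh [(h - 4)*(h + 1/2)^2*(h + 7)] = 4*h^3 + 12*h^2 - 99*h/2 - 109/4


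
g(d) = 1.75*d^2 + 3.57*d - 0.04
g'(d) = 3.5*d + 3.57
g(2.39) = 18.49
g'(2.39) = 11.94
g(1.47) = 8.99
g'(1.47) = 8.72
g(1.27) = 7.32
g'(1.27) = 8.02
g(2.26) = 16.97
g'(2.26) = 11.48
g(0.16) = 0.58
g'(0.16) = 4.13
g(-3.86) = 12.25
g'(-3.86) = -9.94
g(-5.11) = 27.41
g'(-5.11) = -14.32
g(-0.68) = -1.66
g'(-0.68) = 1.19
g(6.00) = 84.38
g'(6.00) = 24.57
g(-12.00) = 209.12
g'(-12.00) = -38.43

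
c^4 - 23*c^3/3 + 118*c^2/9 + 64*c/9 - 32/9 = (c - 4)^2*(c - 1/3)*(c + 2/3)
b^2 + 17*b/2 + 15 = (b + 5/2)*(b + 6)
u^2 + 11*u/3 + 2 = (u + 2/3)*(u + 3)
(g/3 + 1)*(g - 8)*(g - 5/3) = g^3/3 - 20*g^2/9 - 47*g/9 + 40/3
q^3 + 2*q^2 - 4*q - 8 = (q - 2)*(q + 2)^2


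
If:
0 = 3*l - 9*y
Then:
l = 3*y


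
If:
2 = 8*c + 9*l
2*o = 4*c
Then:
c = o/2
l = 2/9 - 4*o/9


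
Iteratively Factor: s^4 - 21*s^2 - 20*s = (s - 5)*(s^3 + 5*s^2 + 4*s) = s*(s - 5)*(s^2 + 5*s + 4) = s*(s - 5)*(s + 4)*(s + 1)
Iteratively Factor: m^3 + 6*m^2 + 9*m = (m)*(m^2 + 6*m + 9) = m*(m + 3)*(m + 3)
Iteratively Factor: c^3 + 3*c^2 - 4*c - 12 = (c - 2)*(c^2 + 5*c + 6) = (c - 2)*(c + 2)*(c + 3)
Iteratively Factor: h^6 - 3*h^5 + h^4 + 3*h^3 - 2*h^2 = (h + 1)*(h^5 - 4*h^4 + 5*h^3 - 2*h^2) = h*(h + 1)*(h^4 - 4*h^3 + 5*h^2 - 2*h) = h*(h - 2)*(h + 1)*(h^3 - 2*h^2 + h) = h*(h - 2)*(h - 1)*(h + 1)*(h^2 - h) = h*(h - 2)*(h - 1)^2*(h + 1)*(h)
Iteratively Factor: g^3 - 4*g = (g - 2)*(g^2 + 2*g) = (g - 2)*(g + 2)*(g)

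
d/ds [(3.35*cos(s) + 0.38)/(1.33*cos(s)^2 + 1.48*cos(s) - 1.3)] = (4.4555*cos(s)^2 + 1.0108*cos(s) + 4.9174)*sin(s)/(1.7689*cos(s)^4 + 3.9368*cos(s)^3 - 1.2676*cos(s)^2 - 3.848*cos(s) + 1.69)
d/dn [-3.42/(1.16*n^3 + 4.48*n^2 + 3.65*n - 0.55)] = (11.9016*n^2 + 30.6432*n + 12.483)/(1.16*n^3 + 4.48*n^2 + 3.65*n - 0.55)^2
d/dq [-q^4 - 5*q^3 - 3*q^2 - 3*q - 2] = -4*q^3 - 15*q^2 - 6*q - 3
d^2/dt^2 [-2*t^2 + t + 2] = -4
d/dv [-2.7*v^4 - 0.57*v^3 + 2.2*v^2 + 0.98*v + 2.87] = -10.8*v^3 - 1.71*v^2 + 4.4*v + 0.98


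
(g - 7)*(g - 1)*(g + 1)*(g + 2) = g^4 - 5*g^3 - 15*g^2 + 5*g + 14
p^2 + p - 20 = (p - 4)*(p + 5)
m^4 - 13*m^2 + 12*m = m*(m - 3)*(m - 1)*(m + 4)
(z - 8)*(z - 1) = z^2 - 9*z + 8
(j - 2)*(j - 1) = j^2 - 3*j + 2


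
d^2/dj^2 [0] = 0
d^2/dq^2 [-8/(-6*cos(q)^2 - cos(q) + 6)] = 8*(-144*sin(q)^4 + 217*sin(q)^2 + 33*cos(q)/2 - 9*cos(3*q)/2 + 1)/(-6*sin(q)^2 + cos(q))^3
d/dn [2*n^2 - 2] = 4*n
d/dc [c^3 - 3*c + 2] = 3*c^2 - 3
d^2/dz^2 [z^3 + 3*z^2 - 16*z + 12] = 6*z + 6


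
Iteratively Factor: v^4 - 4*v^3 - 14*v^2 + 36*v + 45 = (v - 3)*(v^3 - v^2 - 17*v - 15) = (v - 3)*(v + 1)*(v^2 - 2*v - 15) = (v - 5)*(v - 3)*(v + 1)*(v + 3)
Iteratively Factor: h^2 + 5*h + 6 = (h + 2)*(h + 3)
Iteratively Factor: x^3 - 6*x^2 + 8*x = (x - 4)*(x^2 - 2*x) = x*(x - 4)*(x - 2)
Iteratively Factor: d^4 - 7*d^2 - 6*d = (d + 1)*(d^3 - d^2 - 6*d) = (d - 3)*(d + 1)*(d^2 + 2*d) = (d - 3)*(d + 1)*(d + 2)*(d)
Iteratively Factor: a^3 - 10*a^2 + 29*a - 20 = (a - 1)*(a^2 - 9*a + 20) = (a - 4)*(a - 1)*(a - 5)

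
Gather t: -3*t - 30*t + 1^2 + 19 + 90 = 110 - 33*t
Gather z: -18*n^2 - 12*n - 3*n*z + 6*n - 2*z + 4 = -18*n^2 - 6*n + z*(-3*n - 2) + 4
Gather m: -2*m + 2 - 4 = -2*m - 2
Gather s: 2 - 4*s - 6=-4*s - 4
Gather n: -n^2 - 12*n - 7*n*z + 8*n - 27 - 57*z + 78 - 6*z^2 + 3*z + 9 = -n^2 + n*(-7*z - 4) - 6*z^2 - 54*z + 60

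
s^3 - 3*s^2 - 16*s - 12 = (s - 6)*(s + 1)*(s + 2)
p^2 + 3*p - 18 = (p - 3)*(p + 6)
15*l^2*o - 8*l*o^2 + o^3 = o*(-5*l + o)*(-3*l + o)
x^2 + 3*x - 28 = (x - 4)*(x + 7)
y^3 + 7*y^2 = y^2*(y + 7)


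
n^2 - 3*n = n*(n - 3)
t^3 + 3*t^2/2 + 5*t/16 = t*(t + 1/4)*(t + 5/4)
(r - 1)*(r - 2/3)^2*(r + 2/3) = r^4 - 5*r^3/3 + 2*r^2/9 + 20*r/27 - 8/27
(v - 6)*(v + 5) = v^2 - v - 30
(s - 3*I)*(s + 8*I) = s^2 + 5*I*s + 24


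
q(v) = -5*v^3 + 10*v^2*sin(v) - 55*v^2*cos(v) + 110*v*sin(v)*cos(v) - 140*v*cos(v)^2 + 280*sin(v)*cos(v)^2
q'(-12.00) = 2190.94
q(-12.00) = 3434.95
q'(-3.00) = -1428.88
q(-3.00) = 939.15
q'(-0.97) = -70.86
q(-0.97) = -13.11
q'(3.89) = -9.33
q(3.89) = 31.20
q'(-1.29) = -5.25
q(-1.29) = 0.37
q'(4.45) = -1322.01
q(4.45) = -286.83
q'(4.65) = -1971.16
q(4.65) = -616.17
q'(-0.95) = -72.62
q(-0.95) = -14.54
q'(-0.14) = 114.60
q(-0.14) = -18.05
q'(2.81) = -79.36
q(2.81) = -39.97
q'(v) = 55*v^2*sin(v) + 10*v^2*cos(v) - 15*v^2 - 110*v*sin(v)^2 + 280*v*sin(v)*cos(v) + 20*v*sin(v) + 110*v*cos(v)^2 - 110*v*cos(v) - 560*sin(v)^2*cos(v) + 110*sin(v)*cos(v) + 280*cos(v)^3 - 140*cos(v)^2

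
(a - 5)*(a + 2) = a^2 - 3*a - 10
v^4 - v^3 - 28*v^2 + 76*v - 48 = (v - 4)*(v - 2)*(v - 1)*(v + 6)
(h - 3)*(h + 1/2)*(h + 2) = h^3 - h^2/2 - 13*h/2 - 3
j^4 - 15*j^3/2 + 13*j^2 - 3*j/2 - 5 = (j - 5)*(j - 2)*(j - 1)*(j + 1/2)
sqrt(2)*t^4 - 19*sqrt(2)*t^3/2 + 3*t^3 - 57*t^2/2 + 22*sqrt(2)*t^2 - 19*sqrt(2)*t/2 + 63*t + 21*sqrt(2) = (t - 6)*(t - 7/2)*(t + sqrt(2))*(sqrt(2)*t + 1)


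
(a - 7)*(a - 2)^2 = a^3 - 11*a^2 + 32*a - 28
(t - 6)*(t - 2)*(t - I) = t^3 - 8*t^2 - I*t^2 + 12*t + 8*I*t - 12*I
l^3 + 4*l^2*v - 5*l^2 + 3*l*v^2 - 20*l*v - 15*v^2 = (l - 5)*(l + v)*(l + 3*v)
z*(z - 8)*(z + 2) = z^3 - 6*z^2 - 16*z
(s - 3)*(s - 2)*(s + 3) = s^3 - 2*s^2 - 9*s + 18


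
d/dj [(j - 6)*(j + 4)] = 2*j - 2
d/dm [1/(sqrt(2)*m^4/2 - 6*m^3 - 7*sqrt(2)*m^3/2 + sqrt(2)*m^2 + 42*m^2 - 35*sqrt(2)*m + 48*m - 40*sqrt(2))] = 2*(-4*sqrt(2)*m^3 + 21*sqrt(2)*m^2 + 36*m^2 - 168*m - 4*sqrt(2)*m - 96 + 70*sqrt(2))/(sqrt(2)*m^4 - 12*m^3 - 7*sqrt(2)*m^3 + 2*sqrt(2)*m^2 + 84*m^2 - 70*sqrt(2)*m + 96*m - 80*sqrt(2))^2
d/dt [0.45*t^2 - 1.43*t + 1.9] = 0.9*t - 1.43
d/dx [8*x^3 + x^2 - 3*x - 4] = 24*x^2 + 2*x - 3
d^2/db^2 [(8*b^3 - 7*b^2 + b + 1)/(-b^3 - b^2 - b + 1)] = 2*(15*b^6 + 21*b^5 - 78*b^4 + 18*b^3 + 33*b^2 - 33*b + 4)/(b^9 + 3*b^8 + 6*b^7 + 4*b^6 - 6*b^4 - 2*b^3 + 3*b - 1)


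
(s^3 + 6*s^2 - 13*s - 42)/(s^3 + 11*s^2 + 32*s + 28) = (s - 3)/(s + 2)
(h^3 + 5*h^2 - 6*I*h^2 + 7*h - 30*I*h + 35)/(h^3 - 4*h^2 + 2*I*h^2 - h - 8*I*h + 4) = (h^2 + h*(5 - 7*I) - 35*I)/(h^2 + h*(-4 + I) - 4*I)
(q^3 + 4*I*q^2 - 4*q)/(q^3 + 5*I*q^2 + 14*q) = (q^2 + 4*I*q - 4)/(q^2 + 5*I*q + 14)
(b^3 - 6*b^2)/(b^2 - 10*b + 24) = b^2/(b - 4)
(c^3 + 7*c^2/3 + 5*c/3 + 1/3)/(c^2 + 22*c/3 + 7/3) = (c^2 + 2*c + 1)/(c + 7)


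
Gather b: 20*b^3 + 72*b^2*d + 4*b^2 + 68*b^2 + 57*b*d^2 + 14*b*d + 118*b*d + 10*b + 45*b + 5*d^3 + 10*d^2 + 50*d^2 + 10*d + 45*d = 20*b^3 + b^2*(72*d + 72) + b*(57*d^2 + 132*d + 55) + 5*d^3 + 60*d^2 + 55*d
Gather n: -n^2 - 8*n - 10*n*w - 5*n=-n^2 + n*(-10*w - 13)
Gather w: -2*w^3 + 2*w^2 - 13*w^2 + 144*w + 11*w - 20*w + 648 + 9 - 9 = -2*w^3 - 11*w^2 + 135*w + 648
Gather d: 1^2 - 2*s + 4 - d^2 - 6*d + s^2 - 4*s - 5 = -d^2 - 6*d + s^2 - 6*s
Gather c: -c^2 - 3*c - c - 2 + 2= -c^2 - 4*c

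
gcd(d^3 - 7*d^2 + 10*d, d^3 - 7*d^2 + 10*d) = d^3 - 7*d^2 + 10*d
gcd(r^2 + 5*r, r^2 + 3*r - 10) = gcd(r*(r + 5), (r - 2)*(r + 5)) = r + 5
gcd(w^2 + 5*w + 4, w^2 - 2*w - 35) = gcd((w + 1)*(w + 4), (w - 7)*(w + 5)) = 1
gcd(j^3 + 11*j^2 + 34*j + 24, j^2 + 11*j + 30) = j + 6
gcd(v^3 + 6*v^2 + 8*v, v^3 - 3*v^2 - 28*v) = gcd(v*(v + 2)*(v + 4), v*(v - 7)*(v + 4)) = v^2 + 4*v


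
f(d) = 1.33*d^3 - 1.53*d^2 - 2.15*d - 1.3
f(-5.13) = -210.09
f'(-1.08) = 5.81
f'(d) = 3.99*d^2 - 3.06*d - 2.15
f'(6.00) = 123.13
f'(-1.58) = 12.65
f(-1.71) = -8.75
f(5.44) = 155.84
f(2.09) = -0.33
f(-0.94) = -1.74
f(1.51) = -3.46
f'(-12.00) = 609.13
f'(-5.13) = 118.55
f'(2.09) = 8.88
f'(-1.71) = 14.75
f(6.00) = 218.00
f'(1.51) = 2.33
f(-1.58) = -6.97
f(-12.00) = -2494.06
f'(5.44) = 99.28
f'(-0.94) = 4.25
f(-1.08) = -2.44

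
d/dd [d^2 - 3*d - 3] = 2*d - 3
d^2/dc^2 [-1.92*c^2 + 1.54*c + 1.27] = -3.84000000000000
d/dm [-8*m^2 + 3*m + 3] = 3 - 16*m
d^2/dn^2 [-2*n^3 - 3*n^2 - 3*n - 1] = -12*n - 6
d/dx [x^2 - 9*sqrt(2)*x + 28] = 2*x - 9*sqrt(2)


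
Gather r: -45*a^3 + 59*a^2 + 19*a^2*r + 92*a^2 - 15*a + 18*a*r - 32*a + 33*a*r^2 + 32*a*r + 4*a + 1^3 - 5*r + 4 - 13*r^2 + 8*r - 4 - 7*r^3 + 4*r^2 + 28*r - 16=-45*a^3 + 151*a^2 - 43*a - 7*r^3 + r^2*(33*a - 9) + r*(19*a^2 + 50*a + 31) - 15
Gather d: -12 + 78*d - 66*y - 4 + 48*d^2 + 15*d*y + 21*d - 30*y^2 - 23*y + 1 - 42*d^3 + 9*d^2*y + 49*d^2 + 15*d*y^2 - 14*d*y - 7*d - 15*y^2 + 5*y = -42*d^3 + d^2*(9*y + 97) + d*(15*y^2 + y + 92) - 45*y^2 - 84*y - 15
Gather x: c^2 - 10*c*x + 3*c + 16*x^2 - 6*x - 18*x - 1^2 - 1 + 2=c^2 + 3*c + 16*x^2 + x*(-10*c - 24)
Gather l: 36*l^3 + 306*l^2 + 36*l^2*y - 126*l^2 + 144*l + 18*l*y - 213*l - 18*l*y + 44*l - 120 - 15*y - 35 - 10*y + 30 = 36*l^3 + l^2*(36*y + 180) - 25*l - 25*y - 125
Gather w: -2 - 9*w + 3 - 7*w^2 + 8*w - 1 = -7*w^2 - w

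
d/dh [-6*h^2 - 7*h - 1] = -12*h - 7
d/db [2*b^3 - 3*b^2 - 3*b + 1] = 6*b^2 - 6*b - 3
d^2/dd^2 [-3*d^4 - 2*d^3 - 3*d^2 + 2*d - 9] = -36*d^2 - 12*d - 6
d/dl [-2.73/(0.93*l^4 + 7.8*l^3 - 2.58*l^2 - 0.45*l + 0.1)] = (10.1556*l^3 + 63.882*l^2 - 14.0868*l - 1.2285)/(0.93*l^4 + 7.8*l^3 - 2.58*l^2 - 0.45*l + 0.1)^2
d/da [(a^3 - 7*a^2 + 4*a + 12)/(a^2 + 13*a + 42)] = (a^4 + 26*a^3 + 31*a^2 - 612*a + 12)/(a^4 + 26*a^3 + 253*a^2 + 1092*a + 1764)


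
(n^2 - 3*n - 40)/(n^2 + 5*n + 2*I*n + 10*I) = (n - 8)/(n + 2*I)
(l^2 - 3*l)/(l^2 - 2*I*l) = (l - 3)/(l - 2*I)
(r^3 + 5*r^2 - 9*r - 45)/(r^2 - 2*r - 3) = (r^2 + 8*r + 15)/(r + 1)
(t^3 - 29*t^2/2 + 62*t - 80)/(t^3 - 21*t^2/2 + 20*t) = (t - 4)/t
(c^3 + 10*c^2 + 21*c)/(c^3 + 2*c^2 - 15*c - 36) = c*(c + 7)/(c^2 - c - 12)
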